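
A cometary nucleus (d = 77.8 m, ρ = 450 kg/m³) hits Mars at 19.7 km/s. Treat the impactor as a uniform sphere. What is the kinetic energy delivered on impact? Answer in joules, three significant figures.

E ≈ 2.15 × 10^16 J

v = 19700 m/s.
Mass m = (π/6) ρ d³ = (π/6) × 450 × (77.8)³ = 1.110 × 10^8 kg
E = ½ m v² = 0.5 × 1.110 × 10^8 × (19700)² = 2.154 × 10^16 J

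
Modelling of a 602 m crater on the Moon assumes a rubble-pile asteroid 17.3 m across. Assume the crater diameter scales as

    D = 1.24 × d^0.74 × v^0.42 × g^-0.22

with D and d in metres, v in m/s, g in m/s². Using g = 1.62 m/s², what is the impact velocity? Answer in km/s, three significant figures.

Rearranging for v: v = [D / (1.24 · 17.3^0.74 · 1.62^-0.22)]^(1/0.42).
17.3^0.74 = 8.244
1.62^-0.22 = 0.8993
Denominator = 1.24 × 8.244 × 0.8993 = 9.193
D / 9.193 = 602 / 9.193 = 65.48
v = 65.48^(1/0.42) = 65.48^2.381 = 21094 m/s

v ≈ 21.1 km/s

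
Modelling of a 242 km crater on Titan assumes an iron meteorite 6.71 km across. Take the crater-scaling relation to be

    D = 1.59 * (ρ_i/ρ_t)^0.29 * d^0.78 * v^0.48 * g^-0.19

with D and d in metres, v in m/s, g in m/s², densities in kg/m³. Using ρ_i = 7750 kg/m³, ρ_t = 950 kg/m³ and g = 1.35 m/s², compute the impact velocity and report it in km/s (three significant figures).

v ≈ 12.0 km/s

Rearranging for v: v = [D / (1.59 · (7750/950)^0.29 · 6710^0.78 · 1.35^-0.19)]^(1/0.48).
D = 242000 m.
(7750/950)^0.29 = 1.838
6710^0.78 = 965.7
1.35^-0.19 = 0.9446
Denominator = 1.59 × 1.838 × 965.7 × 0.9446 = 2666
D / 2666 = 242000 / 2666 = 90.77
v = 90.77^(1/0.48) = 90.77^2.0833 = 11994 m/s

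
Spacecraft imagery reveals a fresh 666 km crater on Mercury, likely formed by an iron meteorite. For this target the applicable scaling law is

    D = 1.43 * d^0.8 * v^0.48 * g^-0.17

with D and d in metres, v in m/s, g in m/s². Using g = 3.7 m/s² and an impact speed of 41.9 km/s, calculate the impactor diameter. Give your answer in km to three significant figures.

d ≈ 27.1 km

Rearranging for d: d = [D / (1.43 · 41900^0.48 · 3.7^-0.17)]^(1/0.8).
D = 666000 m.
41900^0.48 = 165.4
3.7^-0.17 = 0.8006
Denominator = 1.43 × 165.4 × 0.8006 = 189.4
D / 189.4 = 666000 / 189.4 = 3516
d = 3516^(1/0.8) = 3516^1.25 = 27075 m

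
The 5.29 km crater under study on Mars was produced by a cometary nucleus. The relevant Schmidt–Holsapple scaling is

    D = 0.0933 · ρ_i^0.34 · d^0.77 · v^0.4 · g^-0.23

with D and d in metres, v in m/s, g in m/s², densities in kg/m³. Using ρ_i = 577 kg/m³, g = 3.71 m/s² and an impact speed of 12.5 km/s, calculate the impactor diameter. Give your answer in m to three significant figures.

Rearranging for d: d = [D / (0.0933 · 577^0.34 · 12500^0.4 · 3.71^-0.23)]^(1/0.77).
D = 5290 m.
577^0.34 = 8.686
12500^0.4 = 43.53
3.71^-0.23 = 0.7397
Denominator = 0.0933 × 8.686 × 43.53 × 0.7397 = 26.09
D / 26.09 = 5290 / 26.09 = 202.8
d = 202.8^(1/0.77) = 202.8^1.2987 = 991.3 m

d ≈ 991 m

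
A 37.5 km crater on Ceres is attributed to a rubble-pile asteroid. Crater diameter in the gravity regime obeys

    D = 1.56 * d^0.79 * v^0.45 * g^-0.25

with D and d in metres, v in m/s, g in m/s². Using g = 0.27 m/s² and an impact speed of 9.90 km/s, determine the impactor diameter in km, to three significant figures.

d ≈ 1.23 km

Rearranging for d: d = [D / (1.56 · 9900^0.45 · 0.27^-0.25)]^(1/0.79).
D = 37500 m.
9900^0.45 = 62.81
0.27^-0.25 = 1.387
Denominator = 1.56 × 62.81 × 1.387 = 135.9
D / 135.9 = 37500 / 135.9 = 275.9
d = 275.9^(1/0.79) = 275.9^1.2658 = 1229 m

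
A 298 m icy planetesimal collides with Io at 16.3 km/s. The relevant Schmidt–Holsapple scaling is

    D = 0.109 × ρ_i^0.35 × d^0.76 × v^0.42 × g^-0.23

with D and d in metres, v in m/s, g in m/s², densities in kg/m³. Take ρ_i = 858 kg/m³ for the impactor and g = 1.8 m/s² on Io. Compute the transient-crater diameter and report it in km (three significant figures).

In SI units: v = 16300 m/s.
ρ_i^0.35 = 858^0.35 = 10.63
d^0.76 = 298^0.76 = 75.93
v^0.42 = 16300^0.42 = 58.77
g^-0.23 = 1.8^-0.23 = 0.8735
D = 0.109 × 10.63 × 75.93 × 58.77 × 0.8735 = 4516 m
   = 4.516 km

D ≈ 4.52 km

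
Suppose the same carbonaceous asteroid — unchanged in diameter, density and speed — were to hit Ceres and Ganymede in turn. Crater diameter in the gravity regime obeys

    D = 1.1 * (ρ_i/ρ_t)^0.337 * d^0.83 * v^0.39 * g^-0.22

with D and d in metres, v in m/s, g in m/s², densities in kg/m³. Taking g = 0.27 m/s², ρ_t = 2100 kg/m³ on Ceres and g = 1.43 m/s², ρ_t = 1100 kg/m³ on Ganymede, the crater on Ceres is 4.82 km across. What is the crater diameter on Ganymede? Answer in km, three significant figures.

D ≈ 4.15 km

The impactor-only factors (d, v, ρ_i) cancel in the ratio, leaving D_Ganymede/D_Ceres = (g_Ganymede/g_Ceres)^-0.22 · (ρ_t,Ceres/ρ_t,Ganymede)^0.337.
(1.43/0.27)^-0.22 = 5.296^-0.22 = 0.6930
(2100/1100)^0.337 = 1.909^0.337 = 1.243
Ratio = 0.6930 × 1.243 = 0.8614
D_Ganymede = 0.8614 × 4.82 km = 4.15 km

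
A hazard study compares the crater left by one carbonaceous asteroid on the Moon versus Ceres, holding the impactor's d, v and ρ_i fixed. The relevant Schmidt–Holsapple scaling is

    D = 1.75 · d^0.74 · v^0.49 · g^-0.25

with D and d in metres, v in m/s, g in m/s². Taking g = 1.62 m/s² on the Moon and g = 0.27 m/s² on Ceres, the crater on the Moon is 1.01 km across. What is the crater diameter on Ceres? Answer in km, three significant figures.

D ≈ 1.58 km

All impactor-dependent factors cancel in the ratio, leaving D_Ceres/D_Moon = (g_Ceres/g_Moon)^-0.25.
(0.27/1.62)^-0.25 = 0.1667^-0.25 = 1.565
D_Ceres = 1.565 × 1.01 km = 1.58 km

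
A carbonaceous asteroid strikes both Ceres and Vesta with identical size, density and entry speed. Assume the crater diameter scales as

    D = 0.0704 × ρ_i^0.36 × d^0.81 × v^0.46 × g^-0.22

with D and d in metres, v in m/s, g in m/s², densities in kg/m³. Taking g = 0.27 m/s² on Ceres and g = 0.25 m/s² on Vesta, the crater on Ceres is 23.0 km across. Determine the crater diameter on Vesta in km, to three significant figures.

All impactor-dependent factors cancel in the ratio, leaving D_Vesta/D_Ceres = (g_Vesta/g_Ceres)^-0.22.
(0.25/0.27)^-0.22 = 0.9259^-0.22 = 1.017
D_Vesta = 1.017 × 23.0 km = 23.4 km

D ≈ 23.4 km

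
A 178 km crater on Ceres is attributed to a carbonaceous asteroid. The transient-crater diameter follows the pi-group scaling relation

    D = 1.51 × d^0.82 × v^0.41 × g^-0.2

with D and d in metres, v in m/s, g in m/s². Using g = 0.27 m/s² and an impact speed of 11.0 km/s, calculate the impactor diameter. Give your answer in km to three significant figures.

Rearranging for d: d = [D / (1.51 · 11000^0.41 · 0.27^-0.2)]^(1/0.82).
D = 178000 m.
11000^0.41 = 45.39
0.27^-0.2 = 1.299
Denominator = 1.51 × 45.39 × 1.299 = 89.03
D / 89.03 = 178000 / 89.03 = 1999
d = 1999^(1/0.82) = 1999^1.2195 = 10601 m

d ≈ 10.6 km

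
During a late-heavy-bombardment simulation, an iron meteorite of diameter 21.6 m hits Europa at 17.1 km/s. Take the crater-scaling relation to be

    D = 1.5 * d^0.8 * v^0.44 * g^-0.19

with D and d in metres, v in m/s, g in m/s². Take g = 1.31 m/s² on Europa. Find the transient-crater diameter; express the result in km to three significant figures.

D ≈ 1.21 km

In SI units: v = 17100 m/s.
d^0.8 = 21.6^0.8 = 11.68
v^0.44 = 17100^0.44 = 72.86
g^-0.19 = 1.31^-0.19 = 0.9500
D = 1.5 × 11.68 × 72.86 × 0.9500 = 1213 m
   = 1.213 km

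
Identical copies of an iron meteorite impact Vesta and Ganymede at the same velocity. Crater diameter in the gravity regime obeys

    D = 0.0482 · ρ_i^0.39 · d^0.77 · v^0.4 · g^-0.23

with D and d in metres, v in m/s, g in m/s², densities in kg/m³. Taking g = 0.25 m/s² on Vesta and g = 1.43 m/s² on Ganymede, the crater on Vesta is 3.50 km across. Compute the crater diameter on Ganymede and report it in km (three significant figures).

D ≈ 2.34 km

All impactor-dependent factors cancel in the ratio, leaving D_Ganymede/D_Vesta = (g_Ganymede/g_Vesta)^-0.23.
(1.43/0.25)^-0.23 = 5.720^-0.23 = 0.6696
D_Ganymede = 0.6696 × 3.50 km = 2.34 km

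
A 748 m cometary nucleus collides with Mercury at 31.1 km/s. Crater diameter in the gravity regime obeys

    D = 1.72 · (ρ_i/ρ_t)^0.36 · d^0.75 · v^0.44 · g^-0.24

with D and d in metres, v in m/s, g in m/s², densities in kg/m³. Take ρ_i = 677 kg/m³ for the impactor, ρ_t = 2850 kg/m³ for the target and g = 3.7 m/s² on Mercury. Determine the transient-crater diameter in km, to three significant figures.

In SI units: v = 31100 m/s.
(ρ_i/ρ_t)^0.36 = (677/2850)^0.36 = 0.5960
d^0.75 = 748^0.75 = 143.0
v^0.44 = 31100^0.44 = 94.80
g^-0.24 = 3.7^-0.24 = 0.7305
D = 1.72 × 0.5960 × 143.0 × 94.80 × 0.7305 = 10152 m
   = 10.15 km

D ≈ 10.2 km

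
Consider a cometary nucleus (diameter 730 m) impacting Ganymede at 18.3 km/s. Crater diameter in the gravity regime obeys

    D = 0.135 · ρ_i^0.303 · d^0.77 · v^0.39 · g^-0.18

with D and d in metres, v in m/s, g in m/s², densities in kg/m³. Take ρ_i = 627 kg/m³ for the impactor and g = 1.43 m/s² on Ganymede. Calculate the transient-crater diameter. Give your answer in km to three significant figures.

In SI units: v = 18300 m/s.
ρ_i^0.303 = 627^0.303 = 7.040
d^0.77 = 730^0.77 = 160.2
v^0.39 = 18300^0.39 = 45.96
g^-0.18 = 1.43^-0.18 = 0.9376
D = 0.135 × 7.040 × 160.2 × 45.96 × 0.9376 = 6561 m
   = 6.561 km

D ≈ 6.56 km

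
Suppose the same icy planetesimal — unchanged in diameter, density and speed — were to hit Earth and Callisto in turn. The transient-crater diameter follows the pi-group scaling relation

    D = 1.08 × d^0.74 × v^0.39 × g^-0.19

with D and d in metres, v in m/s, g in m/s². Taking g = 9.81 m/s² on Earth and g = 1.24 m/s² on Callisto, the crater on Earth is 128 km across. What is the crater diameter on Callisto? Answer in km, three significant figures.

All impactor-dependent factors cancel in the ratio, leaving D_Callisto/D_Earth = (g_Callisto/g_Earth)^-0.19.
(1.24/9.81)^-0.19 = 0.1264^-0.19 = 1.481
D_Callisto = 1.481 × 128 km = 190 km

D ≈ 190 km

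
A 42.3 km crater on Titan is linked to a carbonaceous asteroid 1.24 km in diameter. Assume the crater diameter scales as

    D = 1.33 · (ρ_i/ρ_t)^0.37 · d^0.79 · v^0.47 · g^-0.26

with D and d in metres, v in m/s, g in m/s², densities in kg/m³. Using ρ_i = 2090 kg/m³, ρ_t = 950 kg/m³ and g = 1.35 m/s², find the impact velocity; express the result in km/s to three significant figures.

Rearranging for v: v = [D / (1.33 · (2090/950)^0.37 · 1240^0.79 · 1.35^-0.26)]^(1/0.47).
D = 42300 m.
(2090/950)^0.37 = 1.339
1240^0.79 = 277.8
1.35^-0.26 = 0.9249
Denominator = 1.33 × 1.339 × 277.8 × 0.9249 = 457.6
D / 457.6 = 42300 / 457.6 = 92.44
v = 92.44^(1/0.47) = 92.44^2.1277 = 15232 m/s

v ≈ 15.2 km/s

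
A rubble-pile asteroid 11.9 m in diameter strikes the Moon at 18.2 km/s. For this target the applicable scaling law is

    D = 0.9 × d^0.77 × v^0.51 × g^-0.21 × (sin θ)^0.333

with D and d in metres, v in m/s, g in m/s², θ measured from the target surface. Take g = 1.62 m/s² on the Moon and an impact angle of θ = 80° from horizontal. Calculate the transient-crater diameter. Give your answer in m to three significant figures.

D ≈ 811 m

In SI units: v = 18200 m/s.
d^0.77 = 11.9^0.77 = 6.732
v^0.51 = 18200^0.51 = 148.8
g^-0.21 = 1.62^-0.21 = 0.9037
(sin 80°)^0.333 = 0.9848^0.333 = 0.9949
D = 0.9 × 6.732 × 148.8 × 0.9037 × 0.9949 = 810.6 m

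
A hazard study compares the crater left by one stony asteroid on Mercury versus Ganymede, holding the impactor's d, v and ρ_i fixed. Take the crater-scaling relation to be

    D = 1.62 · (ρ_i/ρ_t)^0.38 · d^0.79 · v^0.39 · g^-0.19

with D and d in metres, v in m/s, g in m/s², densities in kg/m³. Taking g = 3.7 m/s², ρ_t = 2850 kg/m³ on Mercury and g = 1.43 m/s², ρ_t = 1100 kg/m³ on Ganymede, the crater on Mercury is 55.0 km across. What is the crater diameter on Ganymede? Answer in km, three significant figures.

D ≈ 94.6 km

The impactor-only factors (d, v, ρ_i) cancel in the ratio, leaving D_Ganymede/D_Mercury = (g_Ganymede/g_Mercury)^-0.19 · (ρ_t,Mercury/ρ_t,Ganymede)^0.38.
(1.43/3.7)^-0.19 = 0.3865^-0.19 = 1.198
(2850/1100)^0.38 = 2.591^0.38 = 1.436
Ratio = 1.198 × 1.436 = 1.720
D_Ganymede = 1.720 × 55.0 km = 94.6 km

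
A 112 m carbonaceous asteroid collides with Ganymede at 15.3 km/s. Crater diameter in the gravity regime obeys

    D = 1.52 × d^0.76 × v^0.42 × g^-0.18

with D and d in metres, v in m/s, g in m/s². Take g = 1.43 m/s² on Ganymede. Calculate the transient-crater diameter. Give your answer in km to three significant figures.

D ≈ 2.94 km

In SI units: v = 15300 m/s.
d^0.76 = 112^0.76 = 36.09
v^0.42 = 15300^0.42 = 57.22
g^-0.18 = 1.43^-0.18 = 0.9376
D = 1.52 × 36.09 × 57.22 × 0.9376 = 2943 m
   = 2.943 km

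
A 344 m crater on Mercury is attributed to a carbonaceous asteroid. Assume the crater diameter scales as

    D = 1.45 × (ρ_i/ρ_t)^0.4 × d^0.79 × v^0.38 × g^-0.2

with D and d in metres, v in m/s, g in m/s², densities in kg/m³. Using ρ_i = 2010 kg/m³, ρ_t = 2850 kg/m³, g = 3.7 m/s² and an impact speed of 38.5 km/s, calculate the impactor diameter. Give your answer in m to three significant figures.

Rearranging for d: d = [D / (1.45 · (2010/2850)^0.4 · 38500^0.38 · 3.7^-0.2)]^(1/0.79).
(2010/2850)^0.4 = 0.8696
38500^0.38 = 55.27
3.7^-0.2 = 0.7698
Denominator = 1.45 × 0.8696 × 55.27 × 0.7698 = 53.65
D / 53.65 = 344 / 53.65 = 6.412
d = 6.412^(1/0.79) = 6.412^1.2658 = 10.51 m

d ≈ 10.5 m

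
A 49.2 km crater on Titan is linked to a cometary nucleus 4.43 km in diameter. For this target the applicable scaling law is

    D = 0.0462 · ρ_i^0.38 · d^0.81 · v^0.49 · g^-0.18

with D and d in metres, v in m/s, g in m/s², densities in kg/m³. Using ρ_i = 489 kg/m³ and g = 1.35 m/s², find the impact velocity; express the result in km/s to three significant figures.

v ≈ 17.2 km/s

Rearranging for v: v = [D / (0.0462 · 489^0.38 · 4430^0.81 · 1.35^-0.18)]^(1/0.49).
D = 49200 m.
489^0.38 = 10.52
4430^0.81 = 898.6
1.35^-0.18 = 0.9474
Denominator = 0.0462 × 10.52 × 898.6 × 0.9474 = 413.8
D / 413.8 = 49200 / 413.8 = 118.9
v = 118.9^(1/0.49) = 118.9^2.0408 = 17180 m/s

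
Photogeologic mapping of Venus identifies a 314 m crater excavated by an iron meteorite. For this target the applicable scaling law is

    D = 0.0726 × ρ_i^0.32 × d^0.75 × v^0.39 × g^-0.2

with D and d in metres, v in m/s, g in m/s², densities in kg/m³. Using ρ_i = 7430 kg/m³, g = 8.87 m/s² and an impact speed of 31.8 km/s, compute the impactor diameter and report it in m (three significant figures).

d ≈ 12.8 m

Rearranging for d: d = [D / (0.0726 · 7430^0.32 · 31800^0.39 · 8.87^-0.2)]^(1/0.75).
7430^0.32 = 17.33
31800^0.39 = 57.01
8.87^-0.2 = 0.6463
Denominator = 0.0726 × 17.33 × 57.01 × 0.6463 = 46.36
D / 46.36 = 314 / 46.36 = 6.773
d = 6.773^(1/0.75) = 6.773^1.3333 = 12.81 m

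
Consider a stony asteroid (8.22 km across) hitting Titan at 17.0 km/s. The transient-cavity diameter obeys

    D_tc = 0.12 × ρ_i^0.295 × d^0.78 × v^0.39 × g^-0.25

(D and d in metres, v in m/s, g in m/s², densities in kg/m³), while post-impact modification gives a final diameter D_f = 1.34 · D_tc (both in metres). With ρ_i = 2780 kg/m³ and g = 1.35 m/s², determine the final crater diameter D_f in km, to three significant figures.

In SI: d = 8220 m, v = 17000 m/s.
ρ_i^0.295 = 2780^0.295 = 10.38
d^0.78 = 8220^0.78 = 1131
v^0.39 = 17000^0.39 = 44.66
g^-0.25 = 1.35^-0.25 = 0.9277
D_tc = 0.12 × 10.38 × 1131 × 44.66 × 0.9277 = 58370 m
D_f = 1.34 × 58370 = 78216 m
     = 78.22 km

D_f ≈ 78.2 km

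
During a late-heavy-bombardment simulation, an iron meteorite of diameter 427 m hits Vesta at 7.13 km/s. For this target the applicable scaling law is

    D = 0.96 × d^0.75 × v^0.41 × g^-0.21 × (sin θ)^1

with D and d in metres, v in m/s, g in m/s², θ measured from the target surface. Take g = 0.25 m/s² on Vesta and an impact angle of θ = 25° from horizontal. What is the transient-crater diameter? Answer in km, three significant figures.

D ≈ 1.94 km

In SI units: v = 7130 m/s.
d^0.75 = 427^0.75 = 93.93
v^0.41 = 7130^0.41 = 38.00
g^-0.21 = 0.25^-0.21 = 1.338
(sin 25°)^1 = 0.4226^1 = 0.4226
D = 0.96 × 93.93 × 38.00 × 1.338 × 0.4226 = 1938 m
   = 1.938 km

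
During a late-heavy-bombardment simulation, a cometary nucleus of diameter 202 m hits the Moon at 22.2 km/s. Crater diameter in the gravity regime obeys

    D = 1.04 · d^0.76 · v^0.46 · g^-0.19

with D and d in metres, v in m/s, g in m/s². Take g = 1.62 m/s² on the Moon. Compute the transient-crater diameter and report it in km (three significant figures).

D ≈ 5.35 km

In SI units: v = 22200 m/s.
d^0.76 = 202^0.76 = 56.50
v^0.46 = 22200^0.46 = 99.84
g^-0.19 = 1.62^-0.19 = 0.9124
D = 1.04 × 56.50 × 99.84 × 0.9124 = 5353 m
   = 5.353 km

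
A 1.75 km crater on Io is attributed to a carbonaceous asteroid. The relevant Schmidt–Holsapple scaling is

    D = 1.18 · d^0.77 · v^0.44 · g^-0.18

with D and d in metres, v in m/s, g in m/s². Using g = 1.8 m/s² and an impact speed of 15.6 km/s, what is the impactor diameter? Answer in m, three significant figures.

d ≈ 60.5 m

Rearranging for d: d = [D / (1.18 · 15600^0.44 · 1.8^-0.18)]^(1/0.77).
D = 1750 m.
15600^0.44 = 69.98
1.8^-0.18 = 0.8996
Denominator = 1.18 × 69.98 × 0.8996 = 74.29
D / 74.29 = 1750 / 74.29 = 23.56
d = 23.56^(1/0.77) = 23.56^1.2987 = 60.54 m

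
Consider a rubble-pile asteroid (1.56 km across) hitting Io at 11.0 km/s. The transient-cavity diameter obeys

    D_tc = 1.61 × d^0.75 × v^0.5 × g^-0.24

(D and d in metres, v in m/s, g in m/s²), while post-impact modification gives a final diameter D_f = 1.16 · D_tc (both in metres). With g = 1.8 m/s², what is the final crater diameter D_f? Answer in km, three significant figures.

In SI: d = 1560 m, v = 11000 m/s.
d^0.75 = 1560^0.75 = 248.2
v^0.5 = 11000^0.5 = 104.9
g^-0.24 = 1.8^-0.24 = 0.8684
D_tc = 1.61 × 248.2 × 104.9 × 0.8684 = 36400 m
D_f = 1.16 × 36400 = 42224 m
     = 42.22 km

D_f ≈ 42.2 km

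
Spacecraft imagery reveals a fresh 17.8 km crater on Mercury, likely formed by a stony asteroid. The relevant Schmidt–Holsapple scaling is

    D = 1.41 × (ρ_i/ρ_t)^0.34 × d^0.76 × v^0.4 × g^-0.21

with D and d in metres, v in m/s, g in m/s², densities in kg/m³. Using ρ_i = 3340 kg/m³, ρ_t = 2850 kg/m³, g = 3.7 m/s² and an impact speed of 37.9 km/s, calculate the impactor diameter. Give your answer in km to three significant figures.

Rearranging for d: d = [D / (1.41 · (3340/2850)^0.34 · 37900^0.4 · 3.7^-0.21)]^(1/0.76).
D = 17800 m.
(3340/2850)^0.34 = 1.055
37900^0.4 = 67.84
3.7^-0.21 = 0.7598
Denominator = 1.41 × 1.055 × 67.84 × 0.7598 = 76.68
D / 76.68 = 17800 / 76.68 = 232.1
d = 232.1^(1/0.76) = 232.1^1.3158 = 1296 m

d ≈ 1.30 km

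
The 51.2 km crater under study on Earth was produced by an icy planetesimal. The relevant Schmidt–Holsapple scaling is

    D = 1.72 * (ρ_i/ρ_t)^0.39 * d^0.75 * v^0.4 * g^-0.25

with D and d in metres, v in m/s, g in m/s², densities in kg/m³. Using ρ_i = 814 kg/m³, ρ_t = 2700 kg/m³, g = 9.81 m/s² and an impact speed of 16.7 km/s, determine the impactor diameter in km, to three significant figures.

d ≈ 20.6 km

Rearranging for d: d = [D / (1.72 · (814/2700)^0.39 · 16700^0.4 · 9.81^-0.25)]^(1/0.75).
D = 51200 m.
(814/2700)^0.39 = 0.6265
16700^0.4 = 48.87
9.81^-0.25 = 0.5650
Denominator = 1.72 × 0.6265 × 48.87 × 0.5650 = 29.75
D / 29.75 = 51200 / 29.75 = 1721
d = 1721^(1/0.75) = 1721^1.3333 = 20619 m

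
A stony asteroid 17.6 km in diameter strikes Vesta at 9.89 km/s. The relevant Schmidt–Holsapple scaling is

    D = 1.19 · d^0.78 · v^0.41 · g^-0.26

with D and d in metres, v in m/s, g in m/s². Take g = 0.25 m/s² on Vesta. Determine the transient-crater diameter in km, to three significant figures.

D ≈ 152 km

In SI units: d = 17600 m, v = 9890 m/s.
d^0.78 = 17600^0.78 = 2049
v^0.41 = 9890^0.41 = 43.45
g^-0.26 = 0.25^-0.26 = 1.434
D = 1.19 × 2049 × 43.45 × 1.434 = 1.519 × 10^5 m
   = 151.9 km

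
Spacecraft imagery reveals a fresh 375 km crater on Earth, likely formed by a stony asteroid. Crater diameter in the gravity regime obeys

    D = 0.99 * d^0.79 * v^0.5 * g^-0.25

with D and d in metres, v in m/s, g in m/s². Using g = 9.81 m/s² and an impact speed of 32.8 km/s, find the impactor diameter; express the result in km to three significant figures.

d ≈ 32.9 km

Rearranging for d: d = [D / (0.99 · 32800^0.5 · 9.81^-0.25)]^(1/0.79).
D = 375000 m.
32800^0.5 = 181.1
9.81^-0.25 = 0.5650
Denominator = 0.99 × 181.1 × 0.5650 = 101.3
D / 101.3 = 375000 / 101.3 = 3702
d = 3702^(1/0.79) = 3702^1.2658 = 32880 m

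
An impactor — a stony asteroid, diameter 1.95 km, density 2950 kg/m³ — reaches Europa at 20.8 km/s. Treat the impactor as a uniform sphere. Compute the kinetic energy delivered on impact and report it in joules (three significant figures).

d = 1950 m; v = 20800 m/s.
Mass m = (π/6) ρ d³ = (π/6) × 2950 × (1950)³ = 1.145 × 10^13 kg
E = ½ m v² = 0.5 × 1.145 × 10^13 × (20800)² = 2.477 × 10^21 J

E ≈ 2.48 × 10^21 J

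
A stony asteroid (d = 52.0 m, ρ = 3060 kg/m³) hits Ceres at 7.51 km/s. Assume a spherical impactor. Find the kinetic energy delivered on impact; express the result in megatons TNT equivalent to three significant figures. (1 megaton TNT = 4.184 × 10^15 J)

v = 7510 m/s.
Mass m = (π/6) ρ d³ = (π/6) × 3060 × (52)³ = 2.253 × 10^8 kg
E = ½ m v² = 0.5 × 2.253 × 10^8 × (7510)² = 6.353 × 10^15 J
   = 6.353 × 10^15 / 4.184×10^15 = 1.518 Mt

E ≈ 1.52 Mt TNT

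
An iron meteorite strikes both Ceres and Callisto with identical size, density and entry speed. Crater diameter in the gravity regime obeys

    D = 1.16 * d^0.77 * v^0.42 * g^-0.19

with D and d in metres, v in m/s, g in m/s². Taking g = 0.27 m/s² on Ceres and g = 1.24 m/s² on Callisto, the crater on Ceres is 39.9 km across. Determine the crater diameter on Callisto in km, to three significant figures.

D ≈ 29.9 km

All impactor-dependent factors cancel in the ratio, leaving D_Callisto/D_Ceres = (g_Callisto/g_Ceres)^-0.19.
(1.24/0.27)^-0.19 = 4.593^-0.19 = 0.7485
D_Callisto = 0.7485 × 39.9 km = 29.9 km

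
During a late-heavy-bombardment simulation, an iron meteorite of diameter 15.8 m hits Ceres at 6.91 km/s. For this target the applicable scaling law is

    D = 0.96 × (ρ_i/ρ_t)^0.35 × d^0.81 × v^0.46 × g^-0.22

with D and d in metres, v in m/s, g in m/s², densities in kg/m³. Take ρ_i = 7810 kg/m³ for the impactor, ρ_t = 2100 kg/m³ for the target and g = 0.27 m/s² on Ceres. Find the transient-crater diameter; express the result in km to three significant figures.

D ≈ 1.11 km

In SI units: v = 6910 m/s.
(ρ_i/ρ_t)^0.35 = (7810/2100)^0.35 = 1.584
d^0.81 = 15.8^0.81 = 9.352
v^0.46 = 6910^0.46 = 58.37
g^-0.22 = 0.27^-0.22 = 1.334
D = 0.96 × 1.584 × 9.352 × 58.37 × 1.334 = 1107 m
   = 1.107 km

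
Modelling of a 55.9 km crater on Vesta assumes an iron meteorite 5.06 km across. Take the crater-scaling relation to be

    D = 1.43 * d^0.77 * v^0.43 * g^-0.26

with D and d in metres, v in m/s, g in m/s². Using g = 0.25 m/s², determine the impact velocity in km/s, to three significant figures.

Rearranging for v: v = [D / (1.43 · 5060^0.77 · 0.25^-0.26)]^(1/0.43).
D = 55900 m.
5060^0.77 = 711.5
0.25^-0.26 = 1.434
Denominator = 1.43 × 711.5 × 1.434 = 1459
D / 1459 = 55900 / 1459 = 38.31
v = 38.31^(1/0.43) = 38.31^2.3256 = 4810 m/s

v ≈ 4.81 km/s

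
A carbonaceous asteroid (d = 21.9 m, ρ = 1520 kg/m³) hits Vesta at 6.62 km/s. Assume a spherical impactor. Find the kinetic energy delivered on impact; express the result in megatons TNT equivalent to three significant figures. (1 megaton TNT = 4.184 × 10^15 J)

E ≈ 0.0438 Mt TNT

v = 6620 m/s.
Mass m = (π/6) ρ d³ = (π/6) × 1520 × (21.9)³ = 8.359 × 10^6 kg
E = ½ m v² = 0.5 × 8.359 × 10^6 × (6620)² = 1.832 × 10^14 J
   = 1.832 × 10^14 / 4.184×10^15 = 0.04379 Mt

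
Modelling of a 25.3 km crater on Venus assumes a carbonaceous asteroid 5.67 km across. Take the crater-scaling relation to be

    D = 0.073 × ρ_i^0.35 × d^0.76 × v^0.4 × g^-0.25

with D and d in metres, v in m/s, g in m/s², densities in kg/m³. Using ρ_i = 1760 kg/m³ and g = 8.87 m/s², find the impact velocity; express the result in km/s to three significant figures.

Rearranging for v: v = [D / (0.073 · 1760^0.35 · 5670^0.76 · 8.87^-0.25)]^(1/0.4).
D = 25300 m.
1760^0.35 = 13.68
5670^0.76 = 712.4
8.87^-0.25 = 0.5795
Denominator = 0.073 × 13.68 × 712.4 × 0.5795 = 412.3
D / 412.3 = 25300 / 412.3 = 61.36
v = 61.36^(1/0.4) = 61.36^2.5 = 29493 m/s

v ≈ 29.5 km/s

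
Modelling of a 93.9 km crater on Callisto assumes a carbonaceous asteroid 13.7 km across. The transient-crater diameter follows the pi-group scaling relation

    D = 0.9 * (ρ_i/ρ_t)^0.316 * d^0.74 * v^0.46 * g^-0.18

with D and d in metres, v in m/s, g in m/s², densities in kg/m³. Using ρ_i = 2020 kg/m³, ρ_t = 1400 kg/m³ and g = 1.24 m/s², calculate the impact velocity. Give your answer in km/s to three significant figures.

v ≈ 15.2 km/s

Rearranging for v: v = [D / (0.9 · (2020/1400)^0.316 · 13700^0.74 · 1.24^-0.18)]^(1/0.46).
D = 93900 m.
(2020/1400)^0.316 = 1.123
13700^0.74 = 1151
1.24^-0.18 = 0.9620
Denominator = 0.9 × 1.123 × 1151 × 0.9620 = 1119
D / 1119 = 93900 / 1119 = 83.91
v = 83.91^(1/0.46) = 83.91^2.1739 = 15212 m/s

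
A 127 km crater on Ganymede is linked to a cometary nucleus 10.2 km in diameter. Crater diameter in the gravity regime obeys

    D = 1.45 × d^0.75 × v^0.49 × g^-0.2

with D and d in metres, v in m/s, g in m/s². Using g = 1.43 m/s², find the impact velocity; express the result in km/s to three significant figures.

v ≈ 10.3 km/s

Rearranging for v: v = [D / (1.45 · 10200^0.75 · 1.43^-0.2)]^(1/0.49).
D = 127000 m.
10200^0.75 = 1015
1.43^-0.2 = 0.9310
Denominator = 1.45 × 1015 × 0.9310 = 1370
D / 1370 = 127000 / 1370 = 92.70
v = 92.70^(1/0.49) = 92.70^2.0408 = 10338 m/s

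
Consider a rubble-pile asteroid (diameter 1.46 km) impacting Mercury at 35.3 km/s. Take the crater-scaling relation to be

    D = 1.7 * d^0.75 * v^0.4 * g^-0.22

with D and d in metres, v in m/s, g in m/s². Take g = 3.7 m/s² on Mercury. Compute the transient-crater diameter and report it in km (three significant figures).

In SI units: d = 1460 m, v = 35300 m/s.
d^0.75 = 1460^0.75 = 236.2
v^0.4 = 35300^0.4 = 65.93
g^-0.22 = 3.7^-0.22 = 0.7499
D = 1.7 × 236.2 × 65.93 × 0.7499 = 19853 m
   = 19.85 km

D ≈ 19.9 km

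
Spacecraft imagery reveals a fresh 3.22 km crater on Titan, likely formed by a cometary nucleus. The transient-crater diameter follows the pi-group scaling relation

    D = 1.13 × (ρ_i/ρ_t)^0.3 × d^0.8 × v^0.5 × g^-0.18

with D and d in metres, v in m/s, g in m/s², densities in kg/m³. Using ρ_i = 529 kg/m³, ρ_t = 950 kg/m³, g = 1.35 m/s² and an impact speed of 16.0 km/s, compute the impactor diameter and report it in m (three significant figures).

Rearranging for d: d = [D / (1.13 · (529/950)^0.3 · 16000^0.5 · 1.35^-0.18)]^(1/0.8).
D = 3220 m.
(529/950)^0.3 = 0.8389
16000^0.5 = 126.5
1.35^-0.18 = 0.9474
Denominator = 1.13 × 0.8389 × 126.5 × 0.9474 = 113.6
D / 113.6 = 3220 / 113.6 = 28.35
d = 28.35^(1/0.8) = 28.35^1.25 = 65.42 m

d ≈ 65.4 m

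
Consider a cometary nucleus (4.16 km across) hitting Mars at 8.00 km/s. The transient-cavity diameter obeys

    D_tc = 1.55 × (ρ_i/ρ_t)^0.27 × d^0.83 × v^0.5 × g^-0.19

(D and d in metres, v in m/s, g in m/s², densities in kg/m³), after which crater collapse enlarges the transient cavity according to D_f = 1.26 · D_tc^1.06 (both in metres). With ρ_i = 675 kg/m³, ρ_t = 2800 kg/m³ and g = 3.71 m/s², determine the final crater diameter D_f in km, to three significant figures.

In SI: d = 4160 m, v = 8000 m/s.
(ρ_i/ρ_t)^0.27 = (675/2800)^0.27 = 0.6811
d^0.83 = 4160^0.83 = 1009
v^0.5 = 8000^0.5 = 89.44
g^-0.19 = 3.71^-0.19 = 0.7795
D_tc = 1.55 × 0.6811 × 1009 × 89.44 × 0.7795 = 74260 m
D_f = 1.26 × (74260)^1.06 = 1.834 × 10^5 m
     = 183.4 km

D_f ≈ 183 km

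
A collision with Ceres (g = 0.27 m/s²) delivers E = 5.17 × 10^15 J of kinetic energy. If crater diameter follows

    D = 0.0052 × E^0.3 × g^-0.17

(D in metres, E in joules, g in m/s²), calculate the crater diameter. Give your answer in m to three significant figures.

E^0.3 = (5.17 × 10^15)^0.3 = 5.177 × 10^4
g^-0.17 = 0.27^-0.17 = 1.249
D = 0.0052 × 5.177 × 10^4 × 1.249 = 336.2 m

D ≈ 336 m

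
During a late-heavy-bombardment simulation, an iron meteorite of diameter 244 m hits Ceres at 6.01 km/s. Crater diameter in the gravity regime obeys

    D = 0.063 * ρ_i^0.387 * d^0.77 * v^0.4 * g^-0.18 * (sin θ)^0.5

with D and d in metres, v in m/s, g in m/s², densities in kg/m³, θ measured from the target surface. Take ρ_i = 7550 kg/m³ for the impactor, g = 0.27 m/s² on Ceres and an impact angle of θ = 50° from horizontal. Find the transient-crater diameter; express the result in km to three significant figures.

In SI units: v = 6010 m/s.
ρ_i^0.387 = 7550^0.387 = 31.68
d^0.77 = 244^0.77 = 68.91
v^0.4 = 6010^0.4 = 32.48
g^-0.18 = 0.27^-0.18 = 1.266
(sin 50°)^0.5 = 0.7660^0.5 = 0.8752
D = 0.063 × 31.68 × 68.91 × 32.48 × 1.266 × 0.8752 = 4950 m
   = 4.950 km

D ≈ 4.95 km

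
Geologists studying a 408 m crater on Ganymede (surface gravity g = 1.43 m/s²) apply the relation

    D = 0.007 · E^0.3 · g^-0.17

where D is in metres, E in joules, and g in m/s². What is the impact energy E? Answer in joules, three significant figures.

Rearranging: E = [D / (0.007 · g^-0.17)]^(1/0.3).
g^-0.17 = 1.43^-0.17 = 0.9410
D / (0.007 × 0.9410) = 408 / (6.587 × 10^-3) = 6.194 × 10^4
E = (6.194 × 10^4)^3.3333 = 9.399 × 10^15 J

E ≈ 9.40 × 10^15 J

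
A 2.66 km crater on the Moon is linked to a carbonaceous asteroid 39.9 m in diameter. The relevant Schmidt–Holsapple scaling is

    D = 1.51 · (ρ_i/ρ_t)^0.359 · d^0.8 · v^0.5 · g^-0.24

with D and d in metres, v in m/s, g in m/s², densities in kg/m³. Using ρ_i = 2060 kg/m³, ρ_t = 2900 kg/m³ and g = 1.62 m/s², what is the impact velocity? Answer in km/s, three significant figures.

v ≈ 13.7 km/s

Rearranging for v: v = [D / (1.51 · (2060/2900)^0.359 · 39.9^0.8 · 1.62^-0.24)]^(1/0.5).
D = 2660 m.
(2060/2900)^0.359 = 0.8845
39.9^0.8 = 19.09
1.62^-0.24 = 0.8907
Denominator = 1.51 × 0.8845 × 19.09 × 0.8907 = 22.71
D / 22.71 = 2660 / 22.71 = 117.1
v = 117.1^(1/0.5) = 117.1^2 = 13712 m/s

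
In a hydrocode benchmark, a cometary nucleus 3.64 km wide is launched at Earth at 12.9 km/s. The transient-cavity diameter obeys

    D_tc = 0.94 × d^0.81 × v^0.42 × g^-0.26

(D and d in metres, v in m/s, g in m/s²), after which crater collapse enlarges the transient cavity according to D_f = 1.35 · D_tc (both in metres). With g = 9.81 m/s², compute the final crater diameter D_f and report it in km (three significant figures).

D_f ≈ 28.6 km

In SI: d = 3640 m, v = 12900 m/s.
d^0.81 = 3640^0.81 = 766.5
v^0.42 = 12900^0.42 = 53.27
g^-0.26 = 9.81^-0.26 = 0.5523
D_tc = 0.94 × 766.5 × 53.27 × 0.5523 = 21200 m
D_f = 1.35 × 21200 = 28620 m
     = 28.62 km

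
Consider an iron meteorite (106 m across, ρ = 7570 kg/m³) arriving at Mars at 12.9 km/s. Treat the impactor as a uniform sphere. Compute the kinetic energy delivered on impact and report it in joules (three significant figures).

v = 12900 m/s.
Mass m = (π/6) ρ d³ = (π/6) × 7570 × (106)³ = 4.721 × 10^9 kg
E = ½ m v² = 0.5 × 4.721 × 10^9 × (12900)² = 3.928 × 10^17 J

E ≈ 3.93 × 10^17 J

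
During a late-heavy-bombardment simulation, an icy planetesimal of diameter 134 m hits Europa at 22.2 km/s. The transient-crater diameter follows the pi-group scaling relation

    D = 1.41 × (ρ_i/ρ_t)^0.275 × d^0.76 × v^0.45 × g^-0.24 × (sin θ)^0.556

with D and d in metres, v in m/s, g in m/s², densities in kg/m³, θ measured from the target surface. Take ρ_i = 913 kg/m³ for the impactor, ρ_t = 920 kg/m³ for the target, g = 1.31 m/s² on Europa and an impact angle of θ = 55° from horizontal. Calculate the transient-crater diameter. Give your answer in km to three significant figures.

D ≈ 4.41 km

In SI units: v = 22200 m/s.
(ρ_i/ρ_t)^0.275 = (913/920)^0.275 = 0.9979
d^0.76 = 134^0.76 = 41.36
v^0.45 = 22200^0.45 = 90.34
g^-0.24 = 1.31^-0.24 = 0.9372
(sin 55°)^0.556 = 0.8192^0.556 = 0.8950
D = 1.41 × 0.9979 × 41.36 × 90.34 × 0.9372 × 0.8950 = 4410 m
   = 4.410 km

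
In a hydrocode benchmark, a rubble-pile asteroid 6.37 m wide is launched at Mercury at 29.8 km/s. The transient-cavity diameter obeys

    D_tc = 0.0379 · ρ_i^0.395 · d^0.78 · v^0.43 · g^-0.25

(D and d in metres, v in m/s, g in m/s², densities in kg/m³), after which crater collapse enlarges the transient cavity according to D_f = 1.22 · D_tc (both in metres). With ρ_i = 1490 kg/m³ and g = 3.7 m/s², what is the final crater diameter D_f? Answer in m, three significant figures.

v = 29800 m/s.
ρ_i^0.395 = 1490^0.395 = 17.92
d^0.78 = 6.37^0.78 = 4.239
v^0.43 = 29800^0.43 = 83.93
g^-0.25 = 3.7^-0.25 = 0.7210
D_tc = 0.0379 × 17.92 × 4.239 × 83.93 × 0.7210 = 174.2 m
D_f = 1.22 × 174.2 = 212.5 m

D_f ≈ 213 m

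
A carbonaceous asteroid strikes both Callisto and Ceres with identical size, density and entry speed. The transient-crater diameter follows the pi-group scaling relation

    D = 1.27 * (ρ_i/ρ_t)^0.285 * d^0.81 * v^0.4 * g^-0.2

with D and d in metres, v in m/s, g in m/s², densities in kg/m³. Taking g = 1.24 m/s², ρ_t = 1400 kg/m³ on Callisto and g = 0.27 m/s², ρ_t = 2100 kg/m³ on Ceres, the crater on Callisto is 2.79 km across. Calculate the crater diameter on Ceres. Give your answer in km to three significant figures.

D ≈ 3.37 km

The impactor-only factors (d, v, ρ_i) cancel in the ratio, leaving D_Ceres/D_Callisto = (g_Ceres/g_Callisto)^-0.2 · (ρ_t,Callisto/ρ_t,Ceres)^0.285.
(0.27/1.24)^-0.2 = 0.2177^-0.2 = 1.357
(1400/2100)^0.285 = 0.6667^0.285 = 0.8909
Ratio = 1.357 × 0.8909 = 1.209
D_Ceres = 1.209 × 2.79 km = 3.37 km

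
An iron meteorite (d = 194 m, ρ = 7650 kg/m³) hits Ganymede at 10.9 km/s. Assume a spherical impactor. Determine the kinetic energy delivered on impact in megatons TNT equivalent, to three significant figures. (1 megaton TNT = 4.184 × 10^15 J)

E ≈ 415 Mt TNT

v = 10900 m/s.
Mass m = (π/6) ρ d³ = (π/6) × 7650 × (194)³ = 2.925 × 10^10 kg
E = ½ m v² = 0.5 × 2.925 × 10^10 × (10900)² = 1.738 × 10^18 J
   = 1.738 × 10^18 / 4.184×10^15 = 415.4 Mt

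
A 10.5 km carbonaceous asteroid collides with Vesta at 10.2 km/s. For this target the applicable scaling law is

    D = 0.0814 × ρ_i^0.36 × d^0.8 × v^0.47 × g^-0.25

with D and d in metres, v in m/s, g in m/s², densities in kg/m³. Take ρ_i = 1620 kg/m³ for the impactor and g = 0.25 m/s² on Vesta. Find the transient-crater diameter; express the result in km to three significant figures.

D ≈ 208 km

In SI units: d = 10500 m, v = 10200 m/s.
ρ_i^0.36 = 1620^0.36 = 14.30
d^0.8 = 10500^0.8 = 1648
v^0.47 = 10200^0.47 = 76.57
g^-0.25 = 0.25^-0.25 = 1.414
D = 0.0814 × 14.30 × 1648 × 76.57 × 1.414 = 2.077 × 10^5 m
   = 207.7 km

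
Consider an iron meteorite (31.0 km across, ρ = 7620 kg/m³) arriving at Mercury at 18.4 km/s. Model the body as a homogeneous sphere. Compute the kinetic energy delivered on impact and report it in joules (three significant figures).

E ≈ 2.01 × 10^25 J

d = 31000 m; v = 18400 m/s.
Mass m = (π/6) ρ d³ = (π/6) × 7620 × (31000)³ = 1.189 × 10^17 kg
E = ½ m v² = 0.5 × 1.189 × 10^17 × (18400)² = 2.013 × 10^25 J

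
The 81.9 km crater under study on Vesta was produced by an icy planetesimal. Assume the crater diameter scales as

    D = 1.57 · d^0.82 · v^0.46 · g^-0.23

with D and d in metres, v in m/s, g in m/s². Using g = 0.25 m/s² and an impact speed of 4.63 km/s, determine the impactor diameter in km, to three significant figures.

d ≈ 3.37 km

Rearranging for d: d = [D / (1.57 · 4630^0.46 · 0.25^-0.23)]^(1/0.82).
D = 81900 m.
4630^0.46 = 48.55
0.25^-0.23 = 1.376
Denominator = 1.57 × 48.55 × 1.376 = 104.9
D / 104.9 = 81900 / 104.9 = 780.7
d = 780.7^(1/0.82) = 780.7^1.2195 = 3368 m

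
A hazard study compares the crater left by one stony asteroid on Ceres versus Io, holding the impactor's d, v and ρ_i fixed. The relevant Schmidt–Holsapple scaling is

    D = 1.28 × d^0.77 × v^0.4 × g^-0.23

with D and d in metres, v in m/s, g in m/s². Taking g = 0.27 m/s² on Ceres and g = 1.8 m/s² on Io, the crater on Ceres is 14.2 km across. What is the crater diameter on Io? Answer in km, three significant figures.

D ≈ 9.18 km

All impactor-dependent factors cancel in the ratio, leaving D_Io/D_Ceres = (g_Io/g_Ceres)^-0.23.
(1.8/0.27)^-0.23 = 6.667^-0.23 = 0.6464
D_Io = 0.6464 × 14.2 km = 9.18 km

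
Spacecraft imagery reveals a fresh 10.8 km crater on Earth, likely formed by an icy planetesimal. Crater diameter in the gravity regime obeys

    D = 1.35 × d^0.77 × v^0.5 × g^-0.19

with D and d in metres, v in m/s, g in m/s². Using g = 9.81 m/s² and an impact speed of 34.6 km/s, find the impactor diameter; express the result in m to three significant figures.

Rearranging for d: d = [D / (1.35 · 34600^0.5 · 9.81^-0.19)]^(1/0.77).
D = 10800 m.
34600^0.5 = 186.0
9.81^-0.19 = 0.6480
Denominator = 1.35 × 186.0 × 0.6480 = 162.7
D / 162.7 = 10800 / 162.7 = 66.38
d = 66.38^(1/0.77) = 66.38^1.2987 = 232.4 m

d ≈ 232 m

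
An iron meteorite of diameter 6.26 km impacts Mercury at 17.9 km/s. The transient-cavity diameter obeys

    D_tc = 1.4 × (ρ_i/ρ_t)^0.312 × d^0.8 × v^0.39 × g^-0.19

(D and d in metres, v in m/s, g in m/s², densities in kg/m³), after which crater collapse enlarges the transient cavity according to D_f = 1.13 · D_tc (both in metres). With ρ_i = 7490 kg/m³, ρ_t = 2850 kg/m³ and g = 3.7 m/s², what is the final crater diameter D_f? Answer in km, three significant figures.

D_f ≈ 82.8 km

In SI: d = 6260 m, v = 17900 m/s.
(ρ_i/ρ_t)^0.312 = (7490/2850)^0.312 = 1.352
d^0.8 = 6260^0.8 = 1090
v^0.39 = 17900^0.39 = 45.56
g^-0.19 = 3.7^-0.19 = 0.7799
D_tc = 1.4 × 1.352 × 1090 × 45.56 × 0.7799 = 73310 m
D_f = 1.13 × 73310 = 82840 m
     = 82.84 km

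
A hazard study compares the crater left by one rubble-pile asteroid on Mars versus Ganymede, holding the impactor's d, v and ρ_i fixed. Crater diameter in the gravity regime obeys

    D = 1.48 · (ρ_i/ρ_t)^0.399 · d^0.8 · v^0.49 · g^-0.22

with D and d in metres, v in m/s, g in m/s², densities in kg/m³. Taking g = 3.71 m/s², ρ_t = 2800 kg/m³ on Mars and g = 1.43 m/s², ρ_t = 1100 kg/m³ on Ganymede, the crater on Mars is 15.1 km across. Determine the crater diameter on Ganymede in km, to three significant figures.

The impactor-only factors (d, v, ρ_i) cancel in the ratio, leaving D_Ganymede/D_Mars = (g_Ganymede/g_Mars)^-0.22 · (ρ_t,Mars/ρ_t,Ganymede)^0.399.
(1.43/3.71)^-0.22 = 0.3854^-0.22 = 1.233
(2800/1100)^0.399 = 2.545^0.399 = 1.452
Ratio = 1.233 × 1.452 = 1.790
D_Ganymede = 1.790 × 15.1 km = 27.0 km

D ≈ 27.0 km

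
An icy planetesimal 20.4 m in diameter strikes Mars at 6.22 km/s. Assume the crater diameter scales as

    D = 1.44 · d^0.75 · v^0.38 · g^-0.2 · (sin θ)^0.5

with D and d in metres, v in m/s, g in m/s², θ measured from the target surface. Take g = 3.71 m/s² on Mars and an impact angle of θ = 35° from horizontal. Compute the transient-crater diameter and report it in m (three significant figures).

In SI units: v = 6220 m/s.
d^0.75 = 20.4^0.75 = 9.599
v^0.38 = 6220^0.38 = 27.65
g^-0.2 = 3.71^-0.2 = 0.7694
(sin 35°)^0.5 = 0.5736^0.5 = 0.7574
D = 1.44 × 9.599 × 27.65 × 0.7694 × 0.7574 = 222.7 m

D ≈ 223 m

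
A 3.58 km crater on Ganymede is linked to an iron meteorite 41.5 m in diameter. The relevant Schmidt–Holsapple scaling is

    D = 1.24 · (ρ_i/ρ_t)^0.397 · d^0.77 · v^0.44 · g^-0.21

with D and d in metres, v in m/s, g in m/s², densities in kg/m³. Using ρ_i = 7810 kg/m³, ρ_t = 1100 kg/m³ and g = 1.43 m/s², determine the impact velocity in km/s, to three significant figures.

Rearranging for v: v = [D / (1.24 · (7810/1100)^0.397 · 41.5^0.77 · 1.43^-0.21)]^(1/0.44).
D = 3580 m.
(7810/1100)^0.397 = 2.177
41.5^0.77 = 17.62
1.43^-0.21 = 0.9276
Denominator = 1.24 × 2.177 × 17.62 × 0.9276 = 44.12
D / 44.12 = 3580 / 44.12 = 81.14
v = 81.14^(1/0.44) = 81.14^2.2727 = 21833 m/s

v ≈ 21.8 km/s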